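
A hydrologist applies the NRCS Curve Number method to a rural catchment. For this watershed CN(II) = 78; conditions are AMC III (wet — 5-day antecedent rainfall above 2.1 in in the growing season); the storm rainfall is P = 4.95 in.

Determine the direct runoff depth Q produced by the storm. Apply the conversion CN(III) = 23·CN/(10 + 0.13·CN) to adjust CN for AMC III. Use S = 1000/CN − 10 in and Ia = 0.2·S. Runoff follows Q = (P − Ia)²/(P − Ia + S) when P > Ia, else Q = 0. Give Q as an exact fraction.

Q = 647624219/173533620 in ≈ 3.732 in

Adjust CN=78 to AMC III: 23·78/(10 + 0.13·78) → 1794 ÷ (1007/50) = 89700/1007 ≈ 89.076
Retention S: 1000/CN − 10 with CN=89.076 → S = 1100/897 ≈ 1.226 in
Ia = 0.2·(1100/897) = 220/897 in ≈ 0.245 in
P − Ia = 4.950 − 0.245 = 84403/17940 ≈ 4.705 in (> 0, runoff occurs)
Q: (84403/17940)² ÷ (106403/17940) = 647624219/173533620 in (≈ 3.732 in)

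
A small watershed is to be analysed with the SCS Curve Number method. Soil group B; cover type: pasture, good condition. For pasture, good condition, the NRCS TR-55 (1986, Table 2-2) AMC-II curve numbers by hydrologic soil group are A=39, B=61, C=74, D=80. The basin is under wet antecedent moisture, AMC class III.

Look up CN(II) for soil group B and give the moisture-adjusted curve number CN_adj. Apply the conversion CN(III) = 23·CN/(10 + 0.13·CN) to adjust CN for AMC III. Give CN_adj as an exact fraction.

CN_adj = 140300/1793 ≈ 78.249

NRCS table: pasture, good condition, soil group B → CN(II) = 61
Adjust CN=61 to AMC III: 23·61/(10 + 0.13·61) → 1403 ÷ (1793/100) = 140300/1793 ≈ 78.249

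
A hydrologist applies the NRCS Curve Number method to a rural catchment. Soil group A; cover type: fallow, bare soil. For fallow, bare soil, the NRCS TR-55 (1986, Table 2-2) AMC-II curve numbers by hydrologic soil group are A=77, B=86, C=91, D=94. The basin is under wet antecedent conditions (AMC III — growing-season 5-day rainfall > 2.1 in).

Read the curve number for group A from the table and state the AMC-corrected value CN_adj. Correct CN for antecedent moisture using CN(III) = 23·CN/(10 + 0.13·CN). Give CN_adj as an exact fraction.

CN_adj = 7700/87 ≈ 88.506

NRCS table: fallow, bare soil, soil group A → CN(II) = 77
CN(III) from CN(II)=77: (23·77)/(10 + 0.13·77) = 7700/87 ≈ 88.506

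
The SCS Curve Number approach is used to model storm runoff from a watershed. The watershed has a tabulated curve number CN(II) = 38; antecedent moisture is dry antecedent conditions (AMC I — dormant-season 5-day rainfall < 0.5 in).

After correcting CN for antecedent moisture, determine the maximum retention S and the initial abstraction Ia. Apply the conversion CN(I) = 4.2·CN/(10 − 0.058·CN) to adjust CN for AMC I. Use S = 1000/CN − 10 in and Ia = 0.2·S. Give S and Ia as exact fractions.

S = 15500/399 in ≈ 38.847 in; Ia = 3100/399 in ≈ 7.769 in

CN(I) from CN(II)=38: (4.2·38)/(10 − 0.058·38) = 39900/1949 ≈ 20.472
Max retention: S = 1000/(39900/1949) − 10 = 15500/399 in (≈ 38.847 in)
Ia = 0.2·(15500/399) = 3100/399 in ≈ 7.769 in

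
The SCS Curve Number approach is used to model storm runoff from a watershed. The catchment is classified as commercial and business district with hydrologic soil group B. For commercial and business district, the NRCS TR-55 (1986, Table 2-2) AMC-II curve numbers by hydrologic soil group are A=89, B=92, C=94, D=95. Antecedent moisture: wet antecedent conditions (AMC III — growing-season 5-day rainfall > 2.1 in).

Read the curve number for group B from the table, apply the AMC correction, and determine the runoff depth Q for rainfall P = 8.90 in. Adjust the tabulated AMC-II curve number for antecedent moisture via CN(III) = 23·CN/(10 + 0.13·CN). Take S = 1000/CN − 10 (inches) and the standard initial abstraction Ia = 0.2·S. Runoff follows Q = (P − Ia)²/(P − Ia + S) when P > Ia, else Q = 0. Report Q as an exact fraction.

NRCS table: commercial and business district, soil group B → CN(II) = 92
Wet (AMC III): CN(III) = 23·92/(10 + 0.13·92) = 2116/(549/25) = 52900/549 ≈ 96.357
S = 1000/(52900/549) − 10 = 200/529 in ≈ 0.378 in
Ia = 0.2·(200/529) = 40/529 in ≈ 0.076 in
P − Ia = 8.900 − 0.076 = 46681/5290 ≈ 8.824 in (> 0, runoff occurs)
Q = (46681/5290)²/((46681/5290) + 200/529) = (2179115761/27984100)/(48681/5290) = 2179115761/257522490 in ≈ 8.462 in

Q = 2179115761/257522490 in ≈ 8.462 in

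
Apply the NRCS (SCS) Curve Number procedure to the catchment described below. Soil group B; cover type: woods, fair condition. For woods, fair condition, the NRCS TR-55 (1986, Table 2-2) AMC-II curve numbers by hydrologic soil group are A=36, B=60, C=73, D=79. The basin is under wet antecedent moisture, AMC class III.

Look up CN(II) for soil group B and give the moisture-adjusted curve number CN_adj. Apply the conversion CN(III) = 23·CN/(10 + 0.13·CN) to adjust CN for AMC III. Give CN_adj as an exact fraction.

NRCS table: woods, fair condition, soil group B → CN(II) = 60
Wet (AMC III): CN(III) = 23·60/(10 + 0.13·60) = 1380/(89/5) = 6900/89 ≈ 77.528

CN_adj = 6900/89 ≈ 77.528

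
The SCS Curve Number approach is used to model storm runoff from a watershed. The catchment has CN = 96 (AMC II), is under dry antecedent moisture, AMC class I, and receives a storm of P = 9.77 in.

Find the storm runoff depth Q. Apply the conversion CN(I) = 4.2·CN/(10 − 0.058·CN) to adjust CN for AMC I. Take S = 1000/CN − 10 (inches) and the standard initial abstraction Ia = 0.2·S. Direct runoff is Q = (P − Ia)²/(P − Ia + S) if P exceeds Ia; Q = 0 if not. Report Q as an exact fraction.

Dry (AMC I): CN(I) = 4.2·96/(10 − 0.058·96) = (2016/5)/(554/125) = 25200/277 ≈ 90.975
Retention S: 1000/CN − 10 with CN=90.975 → S = 125/126 ≈ 0.992 in
Ia = 0.2·(125/126) = 25/126 in ≈ 0.198 in
Since P=9.770 > Ia=0.198: effective rainfall P−Ia = 60301/6300 in
Q = (60301/6300)²/((60301/6300) + 125/126) = (3636210601/39690000)/(66551/6300) = 3636210601/419271300 in ≈ 8.673 in

Q = 3636210601/419271300 in ≈ 8.673 in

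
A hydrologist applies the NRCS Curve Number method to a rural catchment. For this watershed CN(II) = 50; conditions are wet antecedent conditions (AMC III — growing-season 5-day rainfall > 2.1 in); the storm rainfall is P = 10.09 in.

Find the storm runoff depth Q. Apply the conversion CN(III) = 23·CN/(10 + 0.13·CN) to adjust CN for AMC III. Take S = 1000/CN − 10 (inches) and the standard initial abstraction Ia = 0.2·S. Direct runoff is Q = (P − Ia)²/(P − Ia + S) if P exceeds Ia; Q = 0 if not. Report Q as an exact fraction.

Adjust CN=50 to AMC III: 23·50/(10 + 0.13·50) → 1150 ÷ (33/2) = 2300/33 ≈ 69.697
S = 1000/(2300/33) − 10 = 100/23 in ≈ 4.348 in
Ia = 0.2·(100/23) = 20/23 in ≈ 0.870 in
P − Ia = 10.090 − 0.870 = 21207/2300 ≈ 9.220 in (> 0, runoff occurs)
Q = (21207/2300)²/((21207/2300) + 100/23) = (449736849/5290000)/(31207/2300) = 449736849/71776100 in ≈ 6.266 in

Q = 449736849/71776100 in ≈ 6.266 in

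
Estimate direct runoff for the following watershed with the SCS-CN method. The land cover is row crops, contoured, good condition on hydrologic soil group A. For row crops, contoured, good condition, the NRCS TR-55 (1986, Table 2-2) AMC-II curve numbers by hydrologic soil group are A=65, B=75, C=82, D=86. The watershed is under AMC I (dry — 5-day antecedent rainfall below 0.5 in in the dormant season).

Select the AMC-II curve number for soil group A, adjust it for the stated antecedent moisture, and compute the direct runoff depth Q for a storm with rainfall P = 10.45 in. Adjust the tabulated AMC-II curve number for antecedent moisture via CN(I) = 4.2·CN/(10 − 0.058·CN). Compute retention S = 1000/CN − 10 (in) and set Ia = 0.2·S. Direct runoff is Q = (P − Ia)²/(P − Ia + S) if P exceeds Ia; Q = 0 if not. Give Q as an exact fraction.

Q = 37834801/12597780 in ≈ 3.003 in

NRCS table: row crops, contoured, good condition, soil group A → CN(II) = 65
Adjust CN=65 to AMC I: 4.2·65/(10 − 0.058·65) → 273 ÷ (623/100) = 3900/89 ≈ 43.820
Max retention: S = 1000/(3900/89) − 10 = 500/39 in (≈ 12.821 in)
Initial abstraction Ia = S/5 = (500/39)/5 = 100/39 ≈ 2.564 in
Excess rainfall: 10.450 − 2.564 = 7.886 in; P > Ia so Q > 0
Q: (6151/780)² ÷ (16151/780) = 37834801/12597780 in (≈ 3.003 in)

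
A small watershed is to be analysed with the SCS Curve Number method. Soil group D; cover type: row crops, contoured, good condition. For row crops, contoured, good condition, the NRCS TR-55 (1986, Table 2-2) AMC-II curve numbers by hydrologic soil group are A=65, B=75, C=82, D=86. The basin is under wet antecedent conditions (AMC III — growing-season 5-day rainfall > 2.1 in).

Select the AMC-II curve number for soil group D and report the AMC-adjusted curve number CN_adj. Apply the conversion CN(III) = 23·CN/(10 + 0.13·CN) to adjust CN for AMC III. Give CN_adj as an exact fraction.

CN_adj = 98900/1059 ≈ 93.390

NRCS table: row crops, contoured, good condition, soil group D → CN(II) = 86
CN(III) from CN(II)=86: (23·86)/(10 + 0.13·86) = 98900/1059 ≈ 93.390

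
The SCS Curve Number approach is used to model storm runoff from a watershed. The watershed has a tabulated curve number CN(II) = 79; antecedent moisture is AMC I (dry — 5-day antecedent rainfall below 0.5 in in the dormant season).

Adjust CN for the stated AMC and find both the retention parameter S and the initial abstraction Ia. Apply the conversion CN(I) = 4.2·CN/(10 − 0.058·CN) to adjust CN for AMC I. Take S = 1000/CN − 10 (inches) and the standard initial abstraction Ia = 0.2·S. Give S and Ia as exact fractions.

S = 500/79 in ≈ 6.329 in; Ia = 100/79 in ≈ 1.266 in

Adjust CN=79 to AMC I: 4.2·79/(10 − 0.058·79) → (1659/5) ÷ (2709/500) = 7900/129 ≈ 61.240
Max retention: S = 1000/(7900/129) − 10 = 500/79 in (≈ 6.329 in)
Ia = 0.2S: 0.2·6.329 = 1.266 in (exactly 100/79)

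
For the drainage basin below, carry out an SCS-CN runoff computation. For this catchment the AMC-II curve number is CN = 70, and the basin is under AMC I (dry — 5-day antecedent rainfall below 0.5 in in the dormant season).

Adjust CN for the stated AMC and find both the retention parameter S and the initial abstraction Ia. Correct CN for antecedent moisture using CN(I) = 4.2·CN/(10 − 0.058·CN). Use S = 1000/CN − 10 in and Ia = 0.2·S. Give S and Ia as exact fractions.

Dry (AMC I): CN(I) = 4.2·70/(10 − 0.058·70) = 294/(297/50) = 4900/99 ≈ 49.495
S = 1000/(4900/99) − 10 = 500/49 in ≈ 10.204 in
Ia = 0.2·(500/49) = 100/49 in ≈ 2.041 in

S = 500/49 in ≈ 10.204 in; Ia = 100/49 in ≈ 2.041 in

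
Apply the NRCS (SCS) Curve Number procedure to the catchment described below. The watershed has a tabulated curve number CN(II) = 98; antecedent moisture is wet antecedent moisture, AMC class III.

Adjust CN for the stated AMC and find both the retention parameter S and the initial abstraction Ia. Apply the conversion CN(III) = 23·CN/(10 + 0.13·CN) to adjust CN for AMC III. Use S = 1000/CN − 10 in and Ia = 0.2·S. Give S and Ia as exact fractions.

CN(III) from CN(II)=98: (23·98)/(10 + 0.13·98) = 112700/1137 ≈ 99.120
Max retention: S = 1000/(112700/1137) − 10 = 100/1127 in (≈ 0.089 in)
Ia = 0.2S: 0.2·0.089 = 0.018 in (exactly 20/1127)

S = 100/1127 in ≈ 0.089 in; Ia = 20/1127 in ≈ 0.018 in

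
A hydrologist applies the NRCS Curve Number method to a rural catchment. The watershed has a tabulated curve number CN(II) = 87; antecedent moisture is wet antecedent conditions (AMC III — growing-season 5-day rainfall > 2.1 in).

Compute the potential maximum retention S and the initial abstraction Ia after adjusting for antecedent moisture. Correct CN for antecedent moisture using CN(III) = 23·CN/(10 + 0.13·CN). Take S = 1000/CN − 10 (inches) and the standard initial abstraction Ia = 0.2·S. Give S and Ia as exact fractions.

S = 1300/2001 in ≈ 0.650 in; Ia = 260/2001 in ≈ 0.130 in

CN(III) from CN(II)=87: (23·87)/(10 + 0.13·87) = 200100/2131 ≈ 93.900
S = 1000/(200100/2131) − 10 = 1300/2001 in ≈ 0.650 in
Ia = 0.2·(1300/2001) = 260/2001 in ≈ 0.130 in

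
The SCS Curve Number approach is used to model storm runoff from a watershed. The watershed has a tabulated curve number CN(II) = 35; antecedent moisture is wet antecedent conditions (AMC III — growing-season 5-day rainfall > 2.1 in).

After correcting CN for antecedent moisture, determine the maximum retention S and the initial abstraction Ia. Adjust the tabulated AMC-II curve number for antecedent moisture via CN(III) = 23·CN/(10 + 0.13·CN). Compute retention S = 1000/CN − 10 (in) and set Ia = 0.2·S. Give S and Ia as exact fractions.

S = 1300/161 in ≈ 8.075 in; Ia = 260/161 in ≈ 1.615 in

Adjust CN=35 to AMC III: 23·35/(10 + 0.13·35) → 805 ÷ (291/20) = 16100/291 ≈ 55.326
Max retention: S = 1000/(16100/291) − 10 = 1300/161 in (≈ 8.075 in)
Ia = 0.2S: 0.2·8.075 = 1.615 in (exactly 260/161)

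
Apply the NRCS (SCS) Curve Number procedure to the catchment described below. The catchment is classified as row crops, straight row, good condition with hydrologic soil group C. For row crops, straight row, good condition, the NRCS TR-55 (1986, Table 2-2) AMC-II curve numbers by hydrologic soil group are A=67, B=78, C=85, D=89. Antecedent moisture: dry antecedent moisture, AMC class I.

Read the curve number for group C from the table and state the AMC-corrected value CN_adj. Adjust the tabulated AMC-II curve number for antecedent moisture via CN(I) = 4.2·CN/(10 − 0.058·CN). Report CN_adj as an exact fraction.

CN_adj = 11900/169 ≈ 70.414

NRCS table: row crops, straight row, good condition, soil group C → CN(II) = 85
CN(I) from CN(II)=85: (4.2·85)/(10 − 0.058·85) = 11900/169 ≈ 70.414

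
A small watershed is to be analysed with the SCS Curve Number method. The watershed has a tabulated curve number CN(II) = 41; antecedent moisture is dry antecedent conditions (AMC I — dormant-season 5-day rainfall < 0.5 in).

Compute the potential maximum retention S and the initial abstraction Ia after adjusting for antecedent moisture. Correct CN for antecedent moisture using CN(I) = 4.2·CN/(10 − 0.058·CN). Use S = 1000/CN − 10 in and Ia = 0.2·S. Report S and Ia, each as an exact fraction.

Adjust CN=41 to AMC I: 4.2·41/(10 − 0.058·41) → (861/5) ÷ (3811/500) = 86100/3811 ≈ 22.592
Retention S: 1000/CN − 10 with CN=22.592 → S = 29500/861 ≈ 34.262 in
Ia = 0.2·(29500/861) = 5900/861 in ≈ 6.852 in

S = 29500/861 in ≈ 34.262 in; Ia = 5900/861 in ≈ 6.852 in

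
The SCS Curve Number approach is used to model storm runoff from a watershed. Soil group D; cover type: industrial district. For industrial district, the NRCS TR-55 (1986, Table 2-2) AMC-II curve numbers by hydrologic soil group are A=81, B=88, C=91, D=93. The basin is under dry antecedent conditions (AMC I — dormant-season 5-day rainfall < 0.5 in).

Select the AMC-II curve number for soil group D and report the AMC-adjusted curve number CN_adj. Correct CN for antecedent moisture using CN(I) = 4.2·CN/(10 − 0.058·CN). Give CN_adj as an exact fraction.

CN_adj = 27900/329 ≈ 84.802

NRCS table: industrial district, soil group D → CN(II) = 93
CN(I) from CN(II)=93: (4.2·93)/(10 − 0.058·93) = 27900/329 ≈ 84.802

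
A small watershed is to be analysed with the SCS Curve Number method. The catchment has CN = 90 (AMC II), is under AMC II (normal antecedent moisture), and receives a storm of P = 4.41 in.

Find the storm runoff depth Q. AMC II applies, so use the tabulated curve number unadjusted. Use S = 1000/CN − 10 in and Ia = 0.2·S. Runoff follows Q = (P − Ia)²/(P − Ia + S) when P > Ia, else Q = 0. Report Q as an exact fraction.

Q = 14205361/4292100 in ≈ 3.310 in

Average conditions: CN = 90 (no AMC adjustment).
S = 1000/90 − 10 = 10/9 in ≈ 1.111 in
Initial abstraction Ia = S/5 = (10/9)/5 = 2/9 ≈ 0.222 in
Since P=4.410 > Ia=0.222: effective rainfall P−Ia = 3769/900 in
Q = (3769/900)²/((3769/900) + 10/9) = (14205361/810000)/(4769/900) = 14205361/4292100 in ≈ 3.310 in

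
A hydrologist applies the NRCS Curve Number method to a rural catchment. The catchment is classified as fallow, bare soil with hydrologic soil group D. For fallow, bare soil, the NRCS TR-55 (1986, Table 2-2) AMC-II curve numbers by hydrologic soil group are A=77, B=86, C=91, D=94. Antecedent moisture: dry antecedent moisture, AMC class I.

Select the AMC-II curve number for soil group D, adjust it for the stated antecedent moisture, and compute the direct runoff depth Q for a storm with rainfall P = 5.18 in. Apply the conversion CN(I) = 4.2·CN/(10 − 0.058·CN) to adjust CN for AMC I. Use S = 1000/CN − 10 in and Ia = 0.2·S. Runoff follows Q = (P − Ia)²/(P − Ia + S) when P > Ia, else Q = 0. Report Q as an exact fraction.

Q = 6433804521/1730720950 in ≈ 3.717 in

NRCS table: fallow, bare soil, soil group D → CN(II) = 94
CN(I) from CN(II)=94: (4.2·94)/(10 − 0.058·94) = 32900/379 ≈ 86.807
S = 1000/(32900/379) − 10 = 500/329 in ≈ 1.520 in
Ia = 0.2·(500/329) = 100/329 in ≈ 0.304 in
Since P=5.180 > Ia=0.304: effective rainfall P−Ia = 80211/16450 in
Q: (80211/16450)² ÷ (105211/16450) = 6433804521/1730720950 in (≈ 3.717 in)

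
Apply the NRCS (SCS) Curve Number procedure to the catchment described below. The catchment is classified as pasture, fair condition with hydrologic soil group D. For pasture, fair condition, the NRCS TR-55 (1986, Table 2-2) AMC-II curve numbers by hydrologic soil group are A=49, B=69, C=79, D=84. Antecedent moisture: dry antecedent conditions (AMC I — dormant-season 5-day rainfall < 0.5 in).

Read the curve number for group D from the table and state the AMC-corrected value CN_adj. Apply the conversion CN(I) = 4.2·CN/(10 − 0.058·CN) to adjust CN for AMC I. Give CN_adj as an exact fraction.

NRCS table: pasture, fair condition, soil group D → CN(II) = 84
CN(I) from CN(II)=84: (4.2·84)/(10 − 0.058·84) = 44100/641 ≈ 68.799

CN_adj = 44100/641 ≈ 68.799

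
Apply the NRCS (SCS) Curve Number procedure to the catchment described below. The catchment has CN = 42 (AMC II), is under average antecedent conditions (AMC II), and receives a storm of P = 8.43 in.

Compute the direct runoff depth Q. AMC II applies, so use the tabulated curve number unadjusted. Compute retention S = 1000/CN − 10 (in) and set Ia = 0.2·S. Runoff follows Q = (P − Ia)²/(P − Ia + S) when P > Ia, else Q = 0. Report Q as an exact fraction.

Q = 141681409/85896300 in ≈ 1.649 in

Average conditions: CN = 42 (no AMC adjustment).
S = 1000/42 − 10 = 290/21 in ≈ 13.810 in
Ia = 0.2·(290/21) = 58/21 in ≈ 2.762 in
P − Ia = 8.430 − 2.762 = 11903/2100 ≈ 5.668 in (> 0, runoff occurs)
Runoff Q = (P−Ia)²/(P−Ia+S) = (5.668)²/(5.668+13.810) = 141681409/85896300 ≈ 1.649 in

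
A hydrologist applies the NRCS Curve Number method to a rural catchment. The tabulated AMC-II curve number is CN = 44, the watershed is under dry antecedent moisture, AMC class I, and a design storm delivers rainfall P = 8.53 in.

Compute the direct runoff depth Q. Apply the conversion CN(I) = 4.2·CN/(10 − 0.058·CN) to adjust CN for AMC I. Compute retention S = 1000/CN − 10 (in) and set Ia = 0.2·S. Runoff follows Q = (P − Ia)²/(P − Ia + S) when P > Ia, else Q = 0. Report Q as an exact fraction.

Q = 66406201/356891700 in ≈ 0.186 in

Adjust CN=44 to AMC I: 4.2·44/(10 − 0.058·44) → (924/5) ÷ (931/125) = 3300/133 ≈ 24.812
Max retention: S = 1000/(3300/133) − 10 = 1000/33 in (≈ 30.303 in)
Ia = 0.2·(1000/33) = 200/33 in ≈ 6.061 in
P − Ia = 8.530 − 6.061 = 8149/3300 ≈ 2.469 in (> 0, runoff occurs)
Q: (8149/3300)² ÷ (108149/3300) = 66406201/356891700 in (≈ 0.186 in)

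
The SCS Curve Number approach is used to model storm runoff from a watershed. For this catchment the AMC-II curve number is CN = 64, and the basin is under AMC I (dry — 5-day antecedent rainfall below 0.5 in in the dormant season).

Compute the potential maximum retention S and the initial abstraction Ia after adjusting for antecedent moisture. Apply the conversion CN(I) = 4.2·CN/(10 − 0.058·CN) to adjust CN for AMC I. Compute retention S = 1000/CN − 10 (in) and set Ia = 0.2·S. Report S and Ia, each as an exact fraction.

Dry (AMC I): CN(I) = 4.2·64/(10 − 0.058·64) = (1344/5)/(786/125) = 5600/131 ≈ 42.748
S = 1000/(5600/131) − 10 = 375/28 in ≈ 13.393 in
Initial abstraction Ia = S/5 = (375/28)/5 = 75/28 ≈ 2.679 in

S = 375/28 in ≈ 13.393 in; Ia = 75/28 in ≈ 2.679 in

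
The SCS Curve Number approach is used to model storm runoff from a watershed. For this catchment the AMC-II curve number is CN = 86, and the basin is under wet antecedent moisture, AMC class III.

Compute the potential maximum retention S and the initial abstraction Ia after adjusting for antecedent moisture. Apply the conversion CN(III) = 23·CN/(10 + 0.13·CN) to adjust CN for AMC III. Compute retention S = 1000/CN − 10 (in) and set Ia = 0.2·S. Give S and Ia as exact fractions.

Adjust CN=86 to AMC III: 23·86/(10 + 0.13·86) → 1978 ÷ (1059/50) = 98900/1059 ≈ 93.390
Max retention: S = 1000/(98900/1059) − 10 = 700/989 in (≈ 0.708 in)
Initial abstraction Ia = S/5 = (700/989)/5 = 140/989 ≈ 0.142 in

S = 700/989 in ≈ 0.708 in; Ia = 140/989 in ≈ 0.142 in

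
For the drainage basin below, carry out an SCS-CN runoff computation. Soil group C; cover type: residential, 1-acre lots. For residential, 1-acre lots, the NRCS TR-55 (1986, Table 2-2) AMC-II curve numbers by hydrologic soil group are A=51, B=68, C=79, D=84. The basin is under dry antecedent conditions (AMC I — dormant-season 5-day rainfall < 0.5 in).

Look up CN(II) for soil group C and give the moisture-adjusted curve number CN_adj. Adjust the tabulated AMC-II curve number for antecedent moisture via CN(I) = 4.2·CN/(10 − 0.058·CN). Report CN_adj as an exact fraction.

CN_adj = 7900/129 ≈ 61.240

NRCS table: residential, 1-acre lots, soil group C → CN(II) = 79
Adjust CN=79 to AMC I: 4.2·79/(10 − 0.058·79) → (1659/5) ÷ (2709/500) = 7900/129 ≈ 61.240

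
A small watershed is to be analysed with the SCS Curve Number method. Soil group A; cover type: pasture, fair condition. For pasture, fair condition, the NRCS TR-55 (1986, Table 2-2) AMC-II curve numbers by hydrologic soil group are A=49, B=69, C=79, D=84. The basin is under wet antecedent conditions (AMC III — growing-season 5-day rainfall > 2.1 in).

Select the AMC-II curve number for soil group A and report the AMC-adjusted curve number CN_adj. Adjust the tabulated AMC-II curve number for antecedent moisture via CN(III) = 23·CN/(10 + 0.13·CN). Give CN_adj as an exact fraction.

NRCS table: pasture, fair condition, soil group A → CN(II) = 49
CN(III) from CN(II)=49: (23·49)/(10 + 0.13·49) = 112700/1637 ≈ 68.845

CN_adj = 112700/1637 ≈ 68.845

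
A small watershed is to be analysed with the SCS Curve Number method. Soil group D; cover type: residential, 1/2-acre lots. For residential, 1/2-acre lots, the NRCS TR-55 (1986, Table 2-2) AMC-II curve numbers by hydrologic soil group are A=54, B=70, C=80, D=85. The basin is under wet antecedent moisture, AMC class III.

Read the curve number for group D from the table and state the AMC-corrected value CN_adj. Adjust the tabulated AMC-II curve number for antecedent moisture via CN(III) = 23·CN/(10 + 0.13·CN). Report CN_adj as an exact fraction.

NRCS table: residential, 1/2-acre lots, soil group D → CN(II) = 85
Wet (AMC III): CN(III) = 23·85/(10 + 0.13·85) = 1955/(421/20) = 39100/421 ≈ 92.874

CN_adj = 39100/421 ≈ 92.874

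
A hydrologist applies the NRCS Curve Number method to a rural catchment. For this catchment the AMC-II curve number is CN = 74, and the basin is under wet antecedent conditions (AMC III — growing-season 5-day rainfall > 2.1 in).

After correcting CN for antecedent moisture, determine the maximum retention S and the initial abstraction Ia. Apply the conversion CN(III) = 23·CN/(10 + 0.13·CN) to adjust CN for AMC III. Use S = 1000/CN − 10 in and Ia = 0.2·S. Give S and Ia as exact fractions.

S = 1300/851 in ≈ 1.528 in; Ia = 260/851 in ≈ 0.306 in

Adjust CN=74 to AMC III: 23·74/(10 + 0.13·74) → 1702 ÷ (981/50) = 85100/981 ≈ 86.748
S = 1000/(85100/981) − 10 = 1300/851 in ≈ 1.528 in
Ia = 0.2S: 0.2·1.528 = 0.306 in (exactly 260/851)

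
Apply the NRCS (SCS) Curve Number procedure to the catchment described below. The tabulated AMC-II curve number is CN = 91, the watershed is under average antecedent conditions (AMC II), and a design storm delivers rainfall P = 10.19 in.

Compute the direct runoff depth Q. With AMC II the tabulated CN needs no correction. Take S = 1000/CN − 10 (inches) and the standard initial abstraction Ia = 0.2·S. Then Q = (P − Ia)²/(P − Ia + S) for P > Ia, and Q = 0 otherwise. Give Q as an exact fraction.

Q = 8268083041/909353900 in ≈ 9.092 in

CN(II) = 91; AMC II needs no correction.
Retention S: 1000/CN − 10 with CN=91.000 → S = 90/91 ≈ 0.989 in
Initial abstraction Ia = S/5 = (90/91)/5 = 18/91 ≈ 0.198 in
Since P=10.190 > Ia=0.198: effective rainfall P−Ia = 90929/9100 in
Q = (90929/9100)²/((90929/9100) + 90/91) = (8268083041/82810000)/(99929/9100) = 8268083041/909353900 in ≈ 9.092 in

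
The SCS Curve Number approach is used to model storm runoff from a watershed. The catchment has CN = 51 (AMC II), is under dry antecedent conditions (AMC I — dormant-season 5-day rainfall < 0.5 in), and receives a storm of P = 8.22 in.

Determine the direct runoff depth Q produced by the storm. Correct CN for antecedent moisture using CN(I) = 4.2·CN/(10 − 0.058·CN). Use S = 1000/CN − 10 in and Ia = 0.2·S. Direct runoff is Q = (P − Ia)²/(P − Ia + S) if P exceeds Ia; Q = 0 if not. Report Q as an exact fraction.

Adjust CN=51 to AMC I: 4.2·51/(10 − 0.058·51) → (1071/5) ÷ (3521/500) = 15300/503 ≈ 30.417
Max retention: S = 1000/(15300/503) − 10 = 3500/153 in (≈ 22.876 in)
Ia = 0.2S: 0.2·22.876 = 4.575 in (exactly 700/153)
P − Ia = 8.220 − 4.575 = 27883/7650 ≈ 3.645 in (> 0, runoff occurs)
Runoff Q = (P−Ia)²/(P−Ia+S) = (3.645)²/(3.645+22.876) = 777461689/1552054950 ≈ 0.501 in

Q = 777461689/1552054950 in ≈ 0.501 in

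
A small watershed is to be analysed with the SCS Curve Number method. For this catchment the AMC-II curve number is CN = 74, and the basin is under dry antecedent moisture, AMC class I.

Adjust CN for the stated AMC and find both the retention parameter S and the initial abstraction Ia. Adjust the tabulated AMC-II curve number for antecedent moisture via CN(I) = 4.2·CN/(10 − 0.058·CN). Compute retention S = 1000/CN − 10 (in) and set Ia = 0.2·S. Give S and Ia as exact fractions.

S = 6500/777 in ≈ 8.366 in; Ia = 1300/777 in ≈ 1.673 in

Dry (AMC I): CN(I) = 4.2·74/(10 − 0.058·74) = (1554/5)/(1427/250) = 77700/1427 ≈ 54.450
Max retention: S = 1000/(77700/1427) − 10 = 6500/777 in (≈ 8.366 in)
Initial abstraction Ia = S/5 = (6500/777)/5 = 1300/777 ≈ 1.673 in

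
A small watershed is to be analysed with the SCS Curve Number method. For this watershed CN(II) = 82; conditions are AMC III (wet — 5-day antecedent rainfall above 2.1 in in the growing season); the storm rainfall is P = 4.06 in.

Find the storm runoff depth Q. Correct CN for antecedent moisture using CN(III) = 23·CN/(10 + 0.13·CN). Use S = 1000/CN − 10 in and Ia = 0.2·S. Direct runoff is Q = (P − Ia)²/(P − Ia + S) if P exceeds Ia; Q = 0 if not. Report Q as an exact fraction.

Q = 33280340041/10723277350 in ≈ 3.104 in

Adjust CN=82 to AMC III: 23·82/(10 + 0.13·82) → 1886 ÷ (1033/50) = 94300/1033 ≈ 91.288
S = 1000/(94300/1033) − 10 = 900/943 in ≈ 0.954 in
Initial abstraction Ia = S/5 = (900/943)/5 = 180/943 ≈ 0.191 in
Since P=4.060 > Ia=0.191: effective rainfall P−Ia = 182429/47150 in
Q = (182429/47150)²/((182429/47150) + 900/943) = (33280340041/2223122500)/(227429/47150) = 33280340041/10723277350 in ≈ 3.104 in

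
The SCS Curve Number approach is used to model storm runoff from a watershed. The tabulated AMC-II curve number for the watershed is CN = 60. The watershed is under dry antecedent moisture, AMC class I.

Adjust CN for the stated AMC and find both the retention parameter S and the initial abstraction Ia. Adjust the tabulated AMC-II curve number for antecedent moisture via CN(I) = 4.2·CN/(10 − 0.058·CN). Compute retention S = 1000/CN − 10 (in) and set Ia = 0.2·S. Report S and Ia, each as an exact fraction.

S = 1000/63 in ≈ 15.873 in; Ia = 200/63 in ≈ 3.175 in

Dry (AMC I): CN(I) = 4.2·60/(10 − 0.058·60) = 252/(163/25) = 6300/163 ≈ 38.650
Retention S: 1000/CN − 10 with CN=38.650 → S = 1000/63 ≈ 15.873 in
Ia = 0.2S: 0.2·15.873 = 3.175 in (exactly 200/63)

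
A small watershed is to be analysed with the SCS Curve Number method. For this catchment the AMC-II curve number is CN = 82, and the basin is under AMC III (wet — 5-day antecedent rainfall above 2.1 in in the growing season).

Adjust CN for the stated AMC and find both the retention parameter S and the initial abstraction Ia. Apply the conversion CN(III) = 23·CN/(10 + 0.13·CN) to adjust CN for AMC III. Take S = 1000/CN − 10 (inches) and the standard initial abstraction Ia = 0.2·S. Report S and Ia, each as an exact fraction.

Wet (AMC III): CN(III) = 23·82/(10 + 0.13·82) = 1886/(1033/50) = 94300/1033 ≈ 91.288
Max retention: S = 1000/(94300/1033) − 10 = 900/943 in (≈ 0.954 in)
Ia = 0.2·(900/943) = 180/943 in ≈ 0.191 in

S = 900/943 in ≈ 0.954 in; Ia = 180/943 in ≈ 0.191 in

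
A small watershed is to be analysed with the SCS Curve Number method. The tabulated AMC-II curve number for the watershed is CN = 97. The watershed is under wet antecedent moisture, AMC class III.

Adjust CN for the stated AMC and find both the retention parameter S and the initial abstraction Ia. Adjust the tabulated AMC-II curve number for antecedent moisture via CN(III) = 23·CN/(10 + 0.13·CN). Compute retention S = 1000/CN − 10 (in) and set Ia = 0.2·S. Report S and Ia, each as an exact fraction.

S = 300/2231 in ≈ 0.134 in; Ia = 60/2231 in ≈ 0.027 in

CN(III) from CN(II)=97: (23·97)/(10 + 0.13·97) = 223100/2261 ≈ 98.673
Max retention: S = 1000/(223100/2261) − 10 = 300/2231 in (≈ 0.134 in)
Initial abstraction Ia = S/5 = (300/2231)/5 = 60/2231 ≈ 0.027 in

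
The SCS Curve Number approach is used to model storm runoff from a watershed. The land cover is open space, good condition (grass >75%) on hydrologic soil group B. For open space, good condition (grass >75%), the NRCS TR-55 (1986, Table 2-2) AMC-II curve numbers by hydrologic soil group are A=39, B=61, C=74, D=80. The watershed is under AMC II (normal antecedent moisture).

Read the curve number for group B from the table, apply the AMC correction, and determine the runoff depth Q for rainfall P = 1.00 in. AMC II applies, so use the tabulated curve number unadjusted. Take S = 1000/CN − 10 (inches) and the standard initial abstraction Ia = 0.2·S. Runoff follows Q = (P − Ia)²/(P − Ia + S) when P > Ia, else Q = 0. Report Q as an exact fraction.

Q = 0 in ≈ 0.000 in

NRCS table: open space, good condition (grass >75%), soil group B → CN(II) = 61
CN(II) = 61; AMC II needs no correction.
S = 1000/61 − 10 = 390/61 in ≈ 6.393 in
Ia = 0.2·(390/61) = 78/61 in ≈ 1.279 in
P = 1.000 ≤ Ia = 1.279 in: entire storm abstracted, Q = 0.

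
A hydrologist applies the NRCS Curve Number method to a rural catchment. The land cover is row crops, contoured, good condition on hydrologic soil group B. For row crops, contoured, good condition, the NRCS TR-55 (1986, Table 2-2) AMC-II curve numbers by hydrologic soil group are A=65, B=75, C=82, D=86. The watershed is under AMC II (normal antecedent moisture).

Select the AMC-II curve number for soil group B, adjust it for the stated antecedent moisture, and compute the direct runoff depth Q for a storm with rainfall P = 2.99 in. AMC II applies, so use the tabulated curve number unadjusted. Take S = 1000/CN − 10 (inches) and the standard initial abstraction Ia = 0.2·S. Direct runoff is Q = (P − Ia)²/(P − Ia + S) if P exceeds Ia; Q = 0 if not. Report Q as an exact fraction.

NRCS table: row crops, contoured, good condition, soil group B → CN(II) = 75
CN(II) = 75; AMC II needs no correction.
Max retention: S = 1000/75 − 10 = 10/3 in (≈ 3.333 in)
Ia = 0.2·(10/3) = 2/3 in ≈ 0.667 in
Since P=2.990 > Ia=0.667: effective rainfall P−Ia = 697/300 in
Runoff Q = (P−Ia)²/(P−Ia+S) = (2.323)²/(2.323+3.333) = 485809/509100 ≈ 0.954 in

Q = 485809/509100 in ≈ 0.954 in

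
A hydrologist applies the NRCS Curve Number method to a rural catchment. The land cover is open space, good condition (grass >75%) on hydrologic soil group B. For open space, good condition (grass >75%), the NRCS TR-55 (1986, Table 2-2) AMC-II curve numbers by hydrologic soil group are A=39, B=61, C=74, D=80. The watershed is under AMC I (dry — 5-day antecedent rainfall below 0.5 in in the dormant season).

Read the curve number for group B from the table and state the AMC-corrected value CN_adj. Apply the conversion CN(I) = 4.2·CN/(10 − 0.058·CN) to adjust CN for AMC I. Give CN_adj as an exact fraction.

CN_adj = 42700/1077 ≈ 39.647

NRCS table: open space, good condition (grass >75%), soil group B → CN(II) = 61
CN(I) from CN(II)=61: (4.2·61)/(10 − 0.058·61) = 42700/1077 ≈ 39.647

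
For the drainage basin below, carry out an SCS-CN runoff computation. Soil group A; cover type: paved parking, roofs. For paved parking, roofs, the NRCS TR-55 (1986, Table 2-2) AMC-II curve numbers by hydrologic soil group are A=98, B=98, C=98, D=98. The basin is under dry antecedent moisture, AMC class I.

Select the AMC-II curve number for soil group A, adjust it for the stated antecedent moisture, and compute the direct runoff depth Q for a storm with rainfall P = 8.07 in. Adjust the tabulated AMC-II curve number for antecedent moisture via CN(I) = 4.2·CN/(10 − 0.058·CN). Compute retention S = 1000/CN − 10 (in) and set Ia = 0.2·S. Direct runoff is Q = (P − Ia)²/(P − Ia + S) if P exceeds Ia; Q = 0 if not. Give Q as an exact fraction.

Q = 673061082409/89564468700 in ≈ 7.515 in

NRCS table: paved parking, roofs, soil group A → CN(II) = 98
CN(I) from CN(II)=98: (4.2·98)/(10 − 0.058·98) = 102900/1079 ≈ 95.366
Retention S: 1000/CN − 10 with CN=95.366 → S = 500/1029 ≈ 0.486 in
Initial abstraction Ia = S/5 = (500/1029)/5 = 100/1029 ≈ 0.097 in
Excess rainfall: 8.070 − 0.097 = 7.973 in; P > Ia so Q > 0
Q: (820403/102900)² ÷ (870403/102900) = 673061082409/89564468700 in (≈ 7.515 in)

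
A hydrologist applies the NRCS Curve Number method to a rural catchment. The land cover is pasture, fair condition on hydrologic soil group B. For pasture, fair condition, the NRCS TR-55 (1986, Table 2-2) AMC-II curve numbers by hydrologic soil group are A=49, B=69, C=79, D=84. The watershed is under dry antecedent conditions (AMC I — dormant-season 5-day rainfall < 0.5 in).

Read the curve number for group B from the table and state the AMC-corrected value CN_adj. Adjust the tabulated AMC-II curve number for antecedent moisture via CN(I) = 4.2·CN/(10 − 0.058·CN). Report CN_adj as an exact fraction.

CN_adj = 144900/2999 ≈ 48.316

NRCS table: pasture, fair condition, soil group B → CN(II) = 69
Dry (AMC I): CN(I) = 4.2·69/(10 − 0.058·69) = (1449/5)/(2999/500) = 144900/2999 ≈ 48.316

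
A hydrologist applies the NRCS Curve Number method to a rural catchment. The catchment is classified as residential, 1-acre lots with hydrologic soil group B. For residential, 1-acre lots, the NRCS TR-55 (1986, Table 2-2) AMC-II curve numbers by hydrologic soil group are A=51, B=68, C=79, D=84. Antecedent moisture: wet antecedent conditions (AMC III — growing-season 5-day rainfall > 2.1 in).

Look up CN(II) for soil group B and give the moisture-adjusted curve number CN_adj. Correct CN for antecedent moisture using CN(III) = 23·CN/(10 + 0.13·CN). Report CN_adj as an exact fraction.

CN_adj = 39100/471 ≈ 83.015

NRCS table: residential, 1-acre lots, soil group B → CN(II) = 68
Adjust CN=68 to AMC III: 23·68/(10 + 0.13·68) → 1564 ÷ (471/25) = 39100/471 ≈ 83.015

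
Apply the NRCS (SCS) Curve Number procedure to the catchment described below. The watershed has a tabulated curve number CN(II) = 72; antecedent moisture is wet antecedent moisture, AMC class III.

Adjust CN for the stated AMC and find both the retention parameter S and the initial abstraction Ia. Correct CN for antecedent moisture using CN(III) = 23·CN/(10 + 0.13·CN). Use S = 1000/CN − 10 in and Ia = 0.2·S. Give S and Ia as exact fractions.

S = 350/207 in ≈ 1.691 in; Ia = 70/207 in ≈ 0.338 in

Wet (AMC III): CN(III) = 23·72/(10 + 0.13·72) = 1656/(484/25) = 10350/121 ≈ 85.537
S = 1000/(10350/121) − 10 = 350/207 in ≈ 1.691 in
Ia = 0.2·(350/207) = 70/207 in ≈ 0.338 in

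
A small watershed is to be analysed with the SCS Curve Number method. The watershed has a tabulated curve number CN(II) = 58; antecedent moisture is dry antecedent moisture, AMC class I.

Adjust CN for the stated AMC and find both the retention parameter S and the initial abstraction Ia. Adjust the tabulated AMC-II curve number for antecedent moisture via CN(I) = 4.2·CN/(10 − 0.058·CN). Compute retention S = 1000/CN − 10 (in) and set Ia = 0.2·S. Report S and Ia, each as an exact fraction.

S = 500/29 in ≈ 17.241 in; Ia = 100/29 in ≈ 3.448 in

Dry (AMC I): CN(I) = 4.2·58/(10 − 0.058·58) = (1218/5)/(1659/250) = 2900/79 ≈ 36.709
S = 1000/(2900/79) − 10 = 500/29 in ≈ 17.241 in
Ia = 0.2·(500/29) = 100/29 in ≈ 3.448 in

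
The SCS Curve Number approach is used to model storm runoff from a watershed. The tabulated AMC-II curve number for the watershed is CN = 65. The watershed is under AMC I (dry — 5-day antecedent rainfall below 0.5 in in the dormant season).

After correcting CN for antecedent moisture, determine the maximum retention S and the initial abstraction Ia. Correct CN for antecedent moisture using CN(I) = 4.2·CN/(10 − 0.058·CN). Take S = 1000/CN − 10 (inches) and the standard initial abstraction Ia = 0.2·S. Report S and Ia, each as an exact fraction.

S = 500/39 in ≈ 12.821 in; Ia = 100/39 in ≈ 2.564 in

Adjust CN=65 to AMC I: 4.2·65/(10 − 0.058·65) → 273 ÷ (623/100) = 3900/89 ≈ 43.820
Retention S: 1000/CN − 10 with CN=43.820 → S = 500/39 ≈ 12.821 in
Initial abstraction Ia = S/5 = (500/39)/5 = 100/39 ≈ 2.564 in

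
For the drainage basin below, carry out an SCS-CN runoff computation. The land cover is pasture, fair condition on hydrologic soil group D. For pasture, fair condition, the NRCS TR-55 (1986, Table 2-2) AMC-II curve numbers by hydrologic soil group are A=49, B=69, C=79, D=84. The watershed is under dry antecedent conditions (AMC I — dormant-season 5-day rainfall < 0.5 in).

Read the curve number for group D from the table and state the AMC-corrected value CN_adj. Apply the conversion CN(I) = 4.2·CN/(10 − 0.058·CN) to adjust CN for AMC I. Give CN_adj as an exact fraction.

CN_adj = 44100/641 ≈ 68.799

NRCS table: pasture, fair condition, soil group D → CN(II) = 84
Adjust CN=84 to AMC I: 4.2·84/(10 − 0.058·84) → (1764/5) ÷ (641/125) = 44100/641 ≈ 68.799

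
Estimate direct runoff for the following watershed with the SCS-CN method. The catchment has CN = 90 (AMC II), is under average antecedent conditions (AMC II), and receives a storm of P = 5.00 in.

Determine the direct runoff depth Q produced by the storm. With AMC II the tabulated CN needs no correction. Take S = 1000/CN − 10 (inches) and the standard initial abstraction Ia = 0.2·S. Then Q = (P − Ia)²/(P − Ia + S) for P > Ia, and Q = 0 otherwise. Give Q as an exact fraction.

Q = 1849/477 in ≈ 3.876 in

Average conditions: CN = 90 (no AMC adjustment).
S = 1000/90 − 10 = 10/9 in ≈ 1.111 in
Ia = 0.2·(10/9) = 2/9 in ≈ 0.222 in
P − Ia = 5.000 − 0.222 = 43/9 ≈ 4.778 in (> 0, runoff occurs)
Runoff Q = (P−Ia)²/(P−Ia+S) = (4.778)²/(4.778+1.111) = 1849/477 ≈ 3.876 in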